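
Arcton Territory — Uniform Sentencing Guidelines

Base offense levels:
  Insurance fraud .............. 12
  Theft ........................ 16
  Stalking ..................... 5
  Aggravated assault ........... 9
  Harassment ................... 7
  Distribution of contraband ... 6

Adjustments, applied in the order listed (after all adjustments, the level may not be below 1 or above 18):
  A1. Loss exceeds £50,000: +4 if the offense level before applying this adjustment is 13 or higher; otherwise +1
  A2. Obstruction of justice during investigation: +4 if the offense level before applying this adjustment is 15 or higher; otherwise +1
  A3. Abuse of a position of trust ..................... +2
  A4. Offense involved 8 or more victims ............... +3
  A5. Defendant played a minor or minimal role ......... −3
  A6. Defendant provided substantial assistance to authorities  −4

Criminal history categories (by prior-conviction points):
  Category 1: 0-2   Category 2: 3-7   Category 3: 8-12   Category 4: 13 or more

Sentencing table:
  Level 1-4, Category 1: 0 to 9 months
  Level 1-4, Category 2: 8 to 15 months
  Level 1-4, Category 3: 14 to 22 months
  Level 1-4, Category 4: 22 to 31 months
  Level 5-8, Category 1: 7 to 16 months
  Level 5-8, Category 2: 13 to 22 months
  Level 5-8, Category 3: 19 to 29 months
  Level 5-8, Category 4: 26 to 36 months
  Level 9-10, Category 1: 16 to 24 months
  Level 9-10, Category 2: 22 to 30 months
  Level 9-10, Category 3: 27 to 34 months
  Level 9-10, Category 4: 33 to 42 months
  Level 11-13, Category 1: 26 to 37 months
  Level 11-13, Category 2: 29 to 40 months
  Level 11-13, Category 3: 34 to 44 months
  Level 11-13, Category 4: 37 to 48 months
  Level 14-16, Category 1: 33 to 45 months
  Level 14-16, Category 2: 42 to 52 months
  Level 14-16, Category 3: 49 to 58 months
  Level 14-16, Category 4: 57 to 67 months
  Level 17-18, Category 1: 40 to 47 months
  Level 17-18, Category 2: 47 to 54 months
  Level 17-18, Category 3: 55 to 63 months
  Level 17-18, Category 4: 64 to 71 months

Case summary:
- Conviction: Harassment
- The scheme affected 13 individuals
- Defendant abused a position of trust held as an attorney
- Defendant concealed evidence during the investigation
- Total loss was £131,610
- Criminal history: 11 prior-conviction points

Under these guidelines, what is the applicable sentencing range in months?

Base offense level for harassment: 7.
A1 applies (level before this adjustment is 7 < 13, so +1): 7 + 1 = 8.
A2 applies (level before this adjustment is 8 < 15, so +1): 8 + 1 = 9.
A3 applies: 9 + 2 = 11.
A4 applies: 11 + 3 = 14.
Final offense level: 14.
Criminal history: 11 prior points → Category 3 (8-12).
Level 14 falls in the 14-16 band.
Grid: Level 14-16 × Category 3 = 49-58 months.

49-58 months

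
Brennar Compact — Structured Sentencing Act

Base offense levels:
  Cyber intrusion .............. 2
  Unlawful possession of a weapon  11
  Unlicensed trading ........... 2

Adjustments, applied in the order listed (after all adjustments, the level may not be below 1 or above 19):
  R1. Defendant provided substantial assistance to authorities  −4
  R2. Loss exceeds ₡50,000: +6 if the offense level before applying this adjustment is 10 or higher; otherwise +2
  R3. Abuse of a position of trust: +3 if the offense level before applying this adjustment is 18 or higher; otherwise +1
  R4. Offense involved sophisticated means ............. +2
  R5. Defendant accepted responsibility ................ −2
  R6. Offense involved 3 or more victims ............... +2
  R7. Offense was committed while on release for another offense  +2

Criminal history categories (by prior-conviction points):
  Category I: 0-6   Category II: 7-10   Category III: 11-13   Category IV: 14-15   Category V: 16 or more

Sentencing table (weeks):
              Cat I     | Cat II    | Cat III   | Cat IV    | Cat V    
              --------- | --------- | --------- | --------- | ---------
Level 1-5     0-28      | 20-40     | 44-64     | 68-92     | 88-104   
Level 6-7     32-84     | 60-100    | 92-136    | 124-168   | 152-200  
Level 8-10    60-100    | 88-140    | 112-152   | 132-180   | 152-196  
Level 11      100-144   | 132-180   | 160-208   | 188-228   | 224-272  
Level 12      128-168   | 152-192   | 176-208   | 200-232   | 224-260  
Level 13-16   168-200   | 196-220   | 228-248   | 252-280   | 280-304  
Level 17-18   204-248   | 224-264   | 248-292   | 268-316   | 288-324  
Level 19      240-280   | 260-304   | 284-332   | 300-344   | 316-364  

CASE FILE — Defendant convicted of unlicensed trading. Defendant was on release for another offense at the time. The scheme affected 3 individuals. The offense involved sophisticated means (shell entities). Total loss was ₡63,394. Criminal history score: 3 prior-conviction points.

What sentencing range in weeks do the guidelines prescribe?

Base offense level for unlicensed trading: 2.
R2 applies (level before this adjustment is 2 < 10, so +2): 2 + 2 = 4.
R3 does not apply.
R4 applies: 4 + 2 = 6.
R6 applies: 6 + 2 = 8.
R7 applies: 8 + 2 = 10.
Final offense level: 10.
Criminal history: 3 prior points → Category I (0-6).
Level 10 falls in the 8-10 band.
Grid: Level 8-10 × Category I = 60-100 weeks.

60-100 weeks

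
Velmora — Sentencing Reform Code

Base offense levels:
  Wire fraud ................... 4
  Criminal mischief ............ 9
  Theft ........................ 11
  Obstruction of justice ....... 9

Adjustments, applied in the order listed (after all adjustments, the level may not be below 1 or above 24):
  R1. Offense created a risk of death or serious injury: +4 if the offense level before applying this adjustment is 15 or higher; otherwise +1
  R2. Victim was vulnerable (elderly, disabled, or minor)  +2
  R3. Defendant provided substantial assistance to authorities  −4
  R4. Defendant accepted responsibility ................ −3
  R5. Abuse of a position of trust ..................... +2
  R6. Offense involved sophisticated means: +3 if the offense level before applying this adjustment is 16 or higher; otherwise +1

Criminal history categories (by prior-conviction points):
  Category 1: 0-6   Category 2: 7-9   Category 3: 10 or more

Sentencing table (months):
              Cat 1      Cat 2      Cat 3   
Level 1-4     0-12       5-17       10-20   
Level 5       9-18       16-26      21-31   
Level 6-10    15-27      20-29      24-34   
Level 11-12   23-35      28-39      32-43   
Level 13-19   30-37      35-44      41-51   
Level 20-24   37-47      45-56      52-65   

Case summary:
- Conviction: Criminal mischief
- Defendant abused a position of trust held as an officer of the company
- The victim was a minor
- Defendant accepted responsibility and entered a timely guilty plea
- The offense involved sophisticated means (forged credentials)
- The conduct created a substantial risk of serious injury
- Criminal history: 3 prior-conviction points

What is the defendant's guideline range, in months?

23-35 months

Base offense level for criminal mischief: 9.
R1 applies (level before this adjustment is 9 < 15, so +1): 9 + 1 = 10.
R2 applies: 10 + 2 = 12.
R4 applies: 12 − 3 = 9.
R5 applies: 9 + 2 = 11.
R6 applies (level before this adjustment is 11 < 16, so +1): 11 + 1 = 12.
Final offense level: 12.
Criminal history: 3 prior points → Category 1 (0-6).
Level 12 falls in the 11-12 band.
Grid: Level 11-12 × Category 1 = 23-35 months.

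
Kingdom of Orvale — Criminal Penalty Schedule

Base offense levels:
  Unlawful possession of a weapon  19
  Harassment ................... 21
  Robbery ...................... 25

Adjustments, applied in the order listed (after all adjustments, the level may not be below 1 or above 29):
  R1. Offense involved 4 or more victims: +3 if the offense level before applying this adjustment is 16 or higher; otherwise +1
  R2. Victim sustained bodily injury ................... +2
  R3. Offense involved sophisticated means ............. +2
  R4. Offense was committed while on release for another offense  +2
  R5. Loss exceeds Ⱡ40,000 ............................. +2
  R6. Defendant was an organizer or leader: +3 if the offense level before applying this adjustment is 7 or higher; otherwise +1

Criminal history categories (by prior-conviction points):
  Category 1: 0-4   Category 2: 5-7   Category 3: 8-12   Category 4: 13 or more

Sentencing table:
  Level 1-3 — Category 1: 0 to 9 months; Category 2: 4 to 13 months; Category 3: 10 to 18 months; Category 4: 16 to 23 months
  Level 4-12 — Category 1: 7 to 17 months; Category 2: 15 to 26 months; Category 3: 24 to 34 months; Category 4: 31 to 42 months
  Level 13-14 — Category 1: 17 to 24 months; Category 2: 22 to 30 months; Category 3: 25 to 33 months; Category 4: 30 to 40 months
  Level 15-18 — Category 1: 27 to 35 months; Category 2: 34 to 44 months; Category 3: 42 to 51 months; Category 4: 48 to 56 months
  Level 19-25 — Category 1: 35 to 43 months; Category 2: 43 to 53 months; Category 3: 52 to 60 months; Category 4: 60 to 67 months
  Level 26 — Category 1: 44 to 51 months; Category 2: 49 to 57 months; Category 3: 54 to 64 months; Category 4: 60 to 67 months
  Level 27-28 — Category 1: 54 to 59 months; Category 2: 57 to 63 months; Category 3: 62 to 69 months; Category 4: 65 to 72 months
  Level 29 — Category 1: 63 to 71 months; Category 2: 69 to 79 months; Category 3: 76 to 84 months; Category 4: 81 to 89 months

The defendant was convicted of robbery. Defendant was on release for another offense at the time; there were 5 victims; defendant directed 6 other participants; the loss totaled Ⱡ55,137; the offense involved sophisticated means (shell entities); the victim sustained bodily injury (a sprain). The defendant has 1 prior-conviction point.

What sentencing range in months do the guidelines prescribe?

Base offense level for robbery: 25.
R1 applies (level before this adjustment is 25 ≥ 16, so +3): 25 + 3 = 28.
R2 applies: 28 + 2 = 30.
R3 applies: 30 + 2 = 32.
R4 applies: 32 + 2 = 34.
R5 applies: 34 + 2 = 36.
R6 applies (level before this adjustment is 36 ≥ 7, so +3): 36 + 3 = 39.
Level 39 exceeds the maximum of 29; capped at 29.
Final offense level: 29.
Criminal history: 1 prior point → Category 1 (0-4).
Level 29 falls in the 29 band.
Grid: Level 29 × Category 1 = 63-71 months.

63-71 months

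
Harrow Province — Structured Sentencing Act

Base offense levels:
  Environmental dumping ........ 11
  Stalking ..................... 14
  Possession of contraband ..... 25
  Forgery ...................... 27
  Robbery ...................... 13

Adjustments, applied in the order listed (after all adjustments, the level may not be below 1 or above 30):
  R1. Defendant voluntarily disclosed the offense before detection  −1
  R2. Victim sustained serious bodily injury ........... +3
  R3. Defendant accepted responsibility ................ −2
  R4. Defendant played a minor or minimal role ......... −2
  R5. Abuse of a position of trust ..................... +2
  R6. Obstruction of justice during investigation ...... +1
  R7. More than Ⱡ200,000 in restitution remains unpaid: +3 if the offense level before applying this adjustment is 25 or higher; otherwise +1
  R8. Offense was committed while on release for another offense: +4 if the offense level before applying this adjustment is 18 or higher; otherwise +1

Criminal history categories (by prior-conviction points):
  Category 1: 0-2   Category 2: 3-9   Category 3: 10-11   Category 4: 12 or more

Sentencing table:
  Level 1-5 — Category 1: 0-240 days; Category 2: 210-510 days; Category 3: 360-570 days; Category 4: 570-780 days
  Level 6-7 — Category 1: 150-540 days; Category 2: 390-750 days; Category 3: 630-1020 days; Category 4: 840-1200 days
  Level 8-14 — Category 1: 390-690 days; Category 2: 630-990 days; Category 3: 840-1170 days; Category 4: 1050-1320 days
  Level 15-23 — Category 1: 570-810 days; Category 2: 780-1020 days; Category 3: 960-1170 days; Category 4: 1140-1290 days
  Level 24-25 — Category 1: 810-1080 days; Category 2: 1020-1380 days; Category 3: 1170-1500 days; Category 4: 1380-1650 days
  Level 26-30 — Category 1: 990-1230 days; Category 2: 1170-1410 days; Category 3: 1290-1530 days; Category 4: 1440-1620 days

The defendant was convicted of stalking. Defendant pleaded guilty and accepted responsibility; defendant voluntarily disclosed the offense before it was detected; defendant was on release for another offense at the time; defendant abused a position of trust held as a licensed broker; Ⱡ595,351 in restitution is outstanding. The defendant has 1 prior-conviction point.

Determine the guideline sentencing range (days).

Base offense level for stalking: 14.
R1 applies: 14 − 1 = 13.
R3 applies: 13 − 2 = 11.
R4 does not apply.
R5 applies: 11 + 2 = 13.
R7 applies (level before this adjustment is 13 < 25, so +1): 13 + 1 = 14.
R8 applies (level before this adjustment is 14 < 18, so +1): 14 + 1 = 15.
Final offense level: 15.
Criminal history: 1 prior point → Category 1 (0-2).
Level 15 falls in the 15-23 band.
Grid: Level 15-23 × Category 1 = 570-810 days.

570-810 days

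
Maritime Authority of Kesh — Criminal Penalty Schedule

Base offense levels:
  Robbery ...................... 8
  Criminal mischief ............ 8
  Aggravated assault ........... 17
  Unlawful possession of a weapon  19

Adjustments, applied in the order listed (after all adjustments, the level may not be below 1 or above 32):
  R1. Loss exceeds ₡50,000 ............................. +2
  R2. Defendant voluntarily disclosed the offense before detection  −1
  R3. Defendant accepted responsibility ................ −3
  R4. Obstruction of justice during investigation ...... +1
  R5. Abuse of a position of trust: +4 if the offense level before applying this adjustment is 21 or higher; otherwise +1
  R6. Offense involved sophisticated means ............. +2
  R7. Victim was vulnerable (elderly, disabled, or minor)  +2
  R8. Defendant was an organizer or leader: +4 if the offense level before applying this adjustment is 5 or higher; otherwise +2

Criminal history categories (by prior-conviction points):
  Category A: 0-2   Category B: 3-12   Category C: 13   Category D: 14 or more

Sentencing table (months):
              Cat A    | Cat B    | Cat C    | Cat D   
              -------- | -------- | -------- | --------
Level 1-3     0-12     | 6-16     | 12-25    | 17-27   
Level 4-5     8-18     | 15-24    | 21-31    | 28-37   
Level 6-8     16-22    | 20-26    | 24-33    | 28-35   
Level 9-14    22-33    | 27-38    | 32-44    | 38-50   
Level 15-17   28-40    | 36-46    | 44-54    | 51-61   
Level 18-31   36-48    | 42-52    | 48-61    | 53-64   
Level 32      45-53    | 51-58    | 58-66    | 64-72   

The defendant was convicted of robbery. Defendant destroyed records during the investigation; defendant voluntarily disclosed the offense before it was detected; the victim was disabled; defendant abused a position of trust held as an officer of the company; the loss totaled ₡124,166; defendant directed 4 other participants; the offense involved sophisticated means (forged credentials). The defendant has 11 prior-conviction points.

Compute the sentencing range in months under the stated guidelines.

42-52 months

Base offense level for robbery: 8.
R1 applies: 8 + 2 = 10.
R2 applies: 10 − 1 = 9.
R4 applies: 9 + 1 = 10.
R5 applies (level before this adjustment is 10 < 21, so +1): 10 + 1 = 11.
R6 applies: 11 + 2 = 13.
R7 applies: 13 + 2 = 15.
R8 applies (level before this adjustment is 15 ≥ 5, so +4): 15 + 4 = 19.
Final offense level: 19.
Criminal history: 11 prior points → Category B (3-12).
Level 19 falls in the 18-31 band.
Grid: Level 18-31 × Category B = 42-52 months.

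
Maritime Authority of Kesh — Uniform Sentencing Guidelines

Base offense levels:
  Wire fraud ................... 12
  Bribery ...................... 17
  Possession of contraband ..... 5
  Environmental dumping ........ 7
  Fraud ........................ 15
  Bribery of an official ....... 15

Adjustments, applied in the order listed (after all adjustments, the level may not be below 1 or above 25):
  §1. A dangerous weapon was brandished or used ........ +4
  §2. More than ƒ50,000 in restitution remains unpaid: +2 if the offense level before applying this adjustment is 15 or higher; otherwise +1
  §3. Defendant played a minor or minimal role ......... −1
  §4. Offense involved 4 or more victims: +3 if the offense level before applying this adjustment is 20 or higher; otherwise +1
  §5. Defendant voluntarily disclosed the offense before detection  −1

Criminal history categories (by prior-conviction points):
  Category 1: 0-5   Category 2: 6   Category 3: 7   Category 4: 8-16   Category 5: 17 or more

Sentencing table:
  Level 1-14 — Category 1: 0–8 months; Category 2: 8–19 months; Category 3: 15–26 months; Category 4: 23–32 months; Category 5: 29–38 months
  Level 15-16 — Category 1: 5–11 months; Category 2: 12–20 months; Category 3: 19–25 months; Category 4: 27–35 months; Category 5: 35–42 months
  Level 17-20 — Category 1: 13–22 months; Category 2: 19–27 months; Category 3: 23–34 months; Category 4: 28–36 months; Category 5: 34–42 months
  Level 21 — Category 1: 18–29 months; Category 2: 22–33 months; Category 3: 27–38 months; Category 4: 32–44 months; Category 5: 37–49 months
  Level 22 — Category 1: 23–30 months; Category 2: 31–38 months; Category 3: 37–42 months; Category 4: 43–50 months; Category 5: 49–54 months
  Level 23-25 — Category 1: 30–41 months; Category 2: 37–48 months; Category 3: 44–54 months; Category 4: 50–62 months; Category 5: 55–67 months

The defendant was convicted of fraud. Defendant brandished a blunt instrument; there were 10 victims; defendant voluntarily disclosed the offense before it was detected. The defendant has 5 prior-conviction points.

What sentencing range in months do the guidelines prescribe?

Base offense level for fraud: 15.
§1 applies: 15 + 4 = 19.
§2 does not apply.
§3 does not apply.
§4 applies (level before this adjustment is 19 < 20, so +1): 19 + 1 = 20.
§5 applies: 20 − 1 = 19.
Final offense level: 19.
Criminal history: 5 prior points → Category 1 (0-5).
Level 19 falls in the 17-20 band.
Grid: Level 17-20 × Category 1 = 13-22 months.

13-22 months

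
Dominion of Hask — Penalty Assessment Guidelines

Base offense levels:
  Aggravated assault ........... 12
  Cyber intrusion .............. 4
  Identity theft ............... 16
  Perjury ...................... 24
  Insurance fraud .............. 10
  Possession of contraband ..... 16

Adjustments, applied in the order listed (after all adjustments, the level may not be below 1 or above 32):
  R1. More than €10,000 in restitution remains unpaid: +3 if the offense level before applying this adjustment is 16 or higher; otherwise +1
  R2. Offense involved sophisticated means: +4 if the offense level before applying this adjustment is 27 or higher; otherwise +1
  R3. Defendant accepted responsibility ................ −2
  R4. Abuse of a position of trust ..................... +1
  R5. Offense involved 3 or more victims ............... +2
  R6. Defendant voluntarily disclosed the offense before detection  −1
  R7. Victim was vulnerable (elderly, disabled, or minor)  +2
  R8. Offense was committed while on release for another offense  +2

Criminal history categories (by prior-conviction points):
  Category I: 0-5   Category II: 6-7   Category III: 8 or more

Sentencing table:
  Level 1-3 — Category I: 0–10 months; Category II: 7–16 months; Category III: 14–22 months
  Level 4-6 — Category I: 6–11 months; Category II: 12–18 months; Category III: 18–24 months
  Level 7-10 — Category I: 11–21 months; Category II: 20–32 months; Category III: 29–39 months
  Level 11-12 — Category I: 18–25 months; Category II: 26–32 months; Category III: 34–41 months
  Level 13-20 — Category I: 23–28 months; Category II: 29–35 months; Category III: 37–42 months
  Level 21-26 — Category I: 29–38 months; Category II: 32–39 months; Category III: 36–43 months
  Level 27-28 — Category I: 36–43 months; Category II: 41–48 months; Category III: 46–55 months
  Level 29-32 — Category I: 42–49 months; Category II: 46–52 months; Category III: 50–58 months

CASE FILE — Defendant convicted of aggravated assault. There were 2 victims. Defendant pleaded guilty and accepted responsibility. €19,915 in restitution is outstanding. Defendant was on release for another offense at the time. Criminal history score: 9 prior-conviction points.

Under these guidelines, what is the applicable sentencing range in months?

37-42 months

Base offense level for aggravated assault: 12.
R1 applies (level before this adjustment is 12 < 16, so +1): 12 + 1 = 13.
R2 does not apply.
R3 applies: 13 − 2 = 11.
R5 does not apply.
R6 does not apply.
R7 does not apply.
R8 applies: 11 + 2 = 13.
Final offense level: 13.
Criminal history: 9 prior points → Category III (8+).
Level 13 falls in the 13-20 band.
Grid: Level 13-20 × Category III = 37-42 months.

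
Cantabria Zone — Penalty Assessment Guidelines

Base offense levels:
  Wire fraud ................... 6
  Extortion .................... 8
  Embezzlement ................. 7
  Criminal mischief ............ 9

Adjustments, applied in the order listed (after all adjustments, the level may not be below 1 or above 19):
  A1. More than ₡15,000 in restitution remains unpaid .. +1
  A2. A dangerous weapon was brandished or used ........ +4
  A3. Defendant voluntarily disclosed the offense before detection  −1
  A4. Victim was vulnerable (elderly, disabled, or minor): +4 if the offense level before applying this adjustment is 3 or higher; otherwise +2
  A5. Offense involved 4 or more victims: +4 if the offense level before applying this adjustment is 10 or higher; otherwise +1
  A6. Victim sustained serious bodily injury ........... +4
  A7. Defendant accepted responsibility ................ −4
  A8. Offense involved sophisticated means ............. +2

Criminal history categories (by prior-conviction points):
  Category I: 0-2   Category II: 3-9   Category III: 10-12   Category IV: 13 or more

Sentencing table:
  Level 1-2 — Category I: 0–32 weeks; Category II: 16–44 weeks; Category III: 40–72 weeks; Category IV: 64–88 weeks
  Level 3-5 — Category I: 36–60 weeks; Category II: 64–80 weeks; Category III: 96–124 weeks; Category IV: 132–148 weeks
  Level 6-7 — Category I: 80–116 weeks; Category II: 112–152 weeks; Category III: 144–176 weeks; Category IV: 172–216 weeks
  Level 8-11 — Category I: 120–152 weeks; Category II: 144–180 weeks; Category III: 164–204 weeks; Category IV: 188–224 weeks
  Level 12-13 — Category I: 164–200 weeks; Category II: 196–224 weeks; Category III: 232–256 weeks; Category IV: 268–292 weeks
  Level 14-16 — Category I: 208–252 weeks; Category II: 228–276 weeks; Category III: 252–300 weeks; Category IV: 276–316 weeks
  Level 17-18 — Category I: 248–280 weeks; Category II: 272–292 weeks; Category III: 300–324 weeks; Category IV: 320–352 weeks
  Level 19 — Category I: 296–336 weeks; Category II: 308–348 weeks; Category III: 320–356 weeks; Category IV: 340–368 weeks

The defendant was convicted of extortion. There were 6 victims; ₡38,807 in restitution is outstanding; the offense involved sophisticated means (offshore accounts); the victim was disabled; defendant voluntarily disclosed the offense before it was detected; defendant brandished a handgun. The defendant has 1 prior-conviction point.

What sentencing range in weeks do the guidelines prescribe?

Base offense level for extortion: 8.
A1 applies: 8 + 1 = 9.
A2 applies: 9 + 4 = 13.
A3 applies: 13 − 1 = 12.
A4 applies (level before this adjustment is 12 ≥ 3, so +4): 12 + 4 = 16.
A5 applies (level before this adjustment is 16 ≥ 10, so +4): 16 + 4 = 20.
A7 does not apply.
A8 applies: 20 + 2 = 22.
Level 22 exceeds the maximum of 19; capped at 19.
Final offense level: 19.
Criminal history: 1 prior point → Category I (0-2).
Level 19 falls in the 19 band.
Grid: Level 19 × Category I = 296-336 weeks.

296-336 weeks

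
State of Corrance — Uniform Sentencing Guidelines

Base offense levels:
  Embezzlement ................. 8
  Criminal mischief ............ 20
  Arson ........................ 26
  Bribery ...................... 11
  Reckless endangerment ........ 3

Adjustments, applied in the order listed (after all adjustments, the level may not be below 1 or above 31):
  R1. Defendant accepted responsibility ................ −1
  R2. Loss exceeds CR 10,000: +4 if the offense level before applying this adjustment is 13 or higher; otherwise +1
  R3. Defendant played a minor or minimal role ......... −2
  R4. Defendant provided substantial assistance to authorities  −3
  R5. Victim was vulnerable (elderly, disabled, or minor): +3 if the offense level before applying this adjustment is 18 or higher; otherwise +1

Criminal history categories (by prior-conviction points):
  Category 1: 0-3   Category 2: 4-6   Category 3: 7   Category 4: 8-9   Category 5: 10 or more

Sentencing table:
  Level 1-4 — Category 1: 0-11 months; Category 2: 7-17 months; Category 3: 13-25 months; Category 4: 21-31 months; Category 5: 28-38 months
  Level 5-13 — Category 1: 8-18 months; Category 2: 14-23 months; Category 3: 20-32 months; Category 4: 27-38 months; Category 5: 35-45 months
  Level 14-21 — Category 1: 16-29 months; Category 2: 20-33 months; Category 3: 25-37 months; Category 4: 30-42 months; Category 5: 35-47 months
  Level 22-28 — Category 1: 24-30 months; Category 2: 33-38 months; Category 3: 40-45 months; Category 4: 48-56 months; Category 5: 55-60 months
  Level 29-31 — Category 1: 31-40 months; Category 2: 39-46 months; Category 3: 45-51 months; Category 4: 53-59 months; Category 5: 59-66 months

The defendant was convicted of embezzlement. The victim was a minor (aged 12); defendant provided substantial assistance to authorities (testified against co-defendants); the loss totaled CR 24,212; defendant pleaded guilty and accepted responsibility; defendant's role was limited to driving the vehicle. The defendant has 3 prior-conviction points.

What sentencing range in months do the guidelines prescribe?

Base offense level for embezzlement: 8.
R1 applies: 8 − 1 = 7.
R2 applies (level before this adjustment is 7 < 13, so +1): 7 + 1 = 8.
R3 applies: 8 − 2 = 6.
R4 applies: 6 − 3 = 3.
R5 applies (level before this adjustment is 3 < 18, so +1): 3 + 1 = 4.
Final offense level: 4.
Criminal history: 3 prior points → Category 1 (0-3).
Level 4 falls in the 1-4 band.
Grid: Level 1-4 × Category 1 = 0-11 months.

0-11 months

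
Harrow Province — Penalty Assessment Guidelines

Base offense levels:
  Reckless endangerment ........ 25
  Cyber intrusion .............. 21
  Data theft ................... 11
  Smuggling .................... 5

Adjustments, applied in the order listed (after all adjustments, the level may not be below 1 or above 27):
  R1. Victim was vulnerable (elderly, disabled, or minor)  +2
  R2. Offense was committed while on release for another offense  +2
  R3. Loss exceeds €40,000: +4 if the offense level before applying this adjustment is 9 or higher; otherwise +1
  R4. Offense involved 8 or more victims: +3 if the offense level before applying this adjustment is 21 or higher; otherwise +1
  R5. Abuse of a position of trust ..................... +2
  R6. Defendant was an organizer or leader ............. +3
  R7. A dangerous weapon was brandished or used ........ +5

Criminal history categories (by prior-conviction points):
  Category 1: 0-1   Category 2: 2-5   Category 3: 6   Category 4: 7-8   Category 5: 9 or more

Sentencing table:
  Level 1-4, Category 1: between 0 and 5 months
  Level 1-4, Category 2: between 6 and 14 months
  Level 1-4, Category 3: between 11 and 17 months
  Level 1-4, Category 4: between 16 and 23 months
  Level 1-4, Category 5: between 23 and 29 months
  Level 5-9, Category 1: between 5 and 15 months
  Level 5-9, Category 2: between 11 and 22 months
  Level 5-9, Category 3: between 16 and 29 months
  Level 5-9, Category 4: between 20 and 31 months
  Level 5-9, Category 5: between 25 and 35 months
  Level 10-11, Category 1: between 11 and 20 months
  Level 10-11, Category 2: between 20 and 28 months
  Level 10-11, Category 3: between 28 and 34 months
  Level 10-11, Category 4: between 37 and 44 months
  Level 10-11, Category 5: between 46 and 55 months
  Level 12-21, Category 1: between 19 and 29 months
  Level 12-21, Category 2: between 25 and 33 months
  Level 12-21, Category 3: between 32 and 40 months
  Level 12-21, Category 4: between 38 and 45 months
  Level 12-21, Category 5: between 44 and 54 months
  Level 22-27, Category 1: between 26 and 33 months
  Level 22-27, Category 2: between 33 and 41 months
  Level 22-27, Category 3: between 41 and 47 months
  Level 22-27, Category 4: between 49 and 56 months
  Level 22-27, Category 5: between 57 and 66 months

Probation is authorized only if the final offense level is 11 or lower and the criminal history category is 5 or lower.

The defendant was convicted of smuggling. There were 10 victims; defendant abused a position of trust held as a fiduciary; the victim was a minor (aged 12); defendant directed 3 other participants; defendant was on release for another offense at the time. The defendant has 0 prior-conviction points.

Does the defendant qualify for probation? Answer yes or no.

Base offense level for smuggling: 5.
R1 applies: 5 + 2 = 7.
R2 applies: 7 + 2 = 9.
R4 applies (level before this adjustment is 9 < 21, so +1): 9 + 1 = 10.
R5 applies: 10 + 2 = 12.
R6 applies: 12 + 3 = 15.
R7 does not apply.
Final offense level: 15.
Criminal history: 0 prior points → Category 1 (0-1).
Level 15 falls in the 12-21 band.
Grid: Level 12-21 × Category 1 = 19-29 months.
Probation check: level 15 > 11 and category 1 ≤ 5 → not eligible.

No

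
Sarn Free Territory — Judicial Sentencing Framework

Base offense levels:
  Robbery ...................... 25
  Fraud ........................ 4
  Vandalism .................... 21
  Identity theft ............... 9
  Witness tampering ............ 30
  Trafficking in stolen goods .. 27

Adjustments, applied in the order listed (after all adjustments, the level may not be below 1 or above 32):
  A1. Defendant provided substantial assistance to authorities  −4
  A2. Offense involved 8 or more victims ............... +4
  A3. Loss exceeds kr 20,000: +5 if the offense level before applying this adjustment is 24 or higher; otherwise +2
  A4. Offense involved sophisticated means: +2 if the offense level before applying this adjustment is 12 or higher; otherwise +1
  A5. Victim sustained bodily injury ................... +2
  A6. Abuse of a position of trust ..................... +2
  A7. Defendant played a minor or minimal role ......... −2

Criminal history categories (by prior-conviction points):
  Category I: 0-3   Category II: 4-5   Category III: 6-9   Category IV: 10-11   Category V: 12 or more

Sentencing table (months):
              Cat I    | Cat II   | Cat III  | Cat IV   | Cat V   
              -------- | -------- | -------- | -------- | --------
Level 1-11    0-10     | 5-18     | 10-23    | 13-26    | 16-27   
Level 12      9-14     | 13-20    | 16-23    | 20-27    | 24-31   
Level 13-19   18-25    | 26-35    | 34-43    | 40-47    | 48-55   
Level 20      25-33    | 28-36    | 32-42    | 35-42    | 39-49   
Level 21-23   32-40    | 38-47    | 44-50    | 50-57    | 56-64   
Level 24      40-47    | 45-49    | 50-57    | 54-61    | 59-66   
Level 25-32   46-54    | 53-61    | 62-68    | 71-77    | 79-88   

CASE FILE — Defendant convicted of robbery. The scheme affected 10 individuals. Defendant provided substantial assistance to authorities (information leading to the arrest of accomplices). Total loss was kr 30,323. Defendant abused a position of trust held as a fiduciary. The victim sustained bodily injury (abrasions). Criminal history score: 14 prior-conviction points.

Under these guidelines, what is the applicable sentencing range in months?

79-88 months

Base offense level for robbery: 25.
A1 applies: 25 − 4 = 21.
A2 applies: 21 + 4 = 25.
A3 applies (level before this adjustment is 25 ≥ 24, so +5): 25 + 5 = 30.
A5 applies: 30 + 2 = 32.
A6 applies: 32 + 2 = 34.
Level 34 exceeds the maximum of 32; capped at 32.
Final offense level: 32.
Criminal history: 14 prior points → Category V (12+).
Level 32 falls in the 25-32 band.
Grid: Level 25-32 × Category V = 79-88 months.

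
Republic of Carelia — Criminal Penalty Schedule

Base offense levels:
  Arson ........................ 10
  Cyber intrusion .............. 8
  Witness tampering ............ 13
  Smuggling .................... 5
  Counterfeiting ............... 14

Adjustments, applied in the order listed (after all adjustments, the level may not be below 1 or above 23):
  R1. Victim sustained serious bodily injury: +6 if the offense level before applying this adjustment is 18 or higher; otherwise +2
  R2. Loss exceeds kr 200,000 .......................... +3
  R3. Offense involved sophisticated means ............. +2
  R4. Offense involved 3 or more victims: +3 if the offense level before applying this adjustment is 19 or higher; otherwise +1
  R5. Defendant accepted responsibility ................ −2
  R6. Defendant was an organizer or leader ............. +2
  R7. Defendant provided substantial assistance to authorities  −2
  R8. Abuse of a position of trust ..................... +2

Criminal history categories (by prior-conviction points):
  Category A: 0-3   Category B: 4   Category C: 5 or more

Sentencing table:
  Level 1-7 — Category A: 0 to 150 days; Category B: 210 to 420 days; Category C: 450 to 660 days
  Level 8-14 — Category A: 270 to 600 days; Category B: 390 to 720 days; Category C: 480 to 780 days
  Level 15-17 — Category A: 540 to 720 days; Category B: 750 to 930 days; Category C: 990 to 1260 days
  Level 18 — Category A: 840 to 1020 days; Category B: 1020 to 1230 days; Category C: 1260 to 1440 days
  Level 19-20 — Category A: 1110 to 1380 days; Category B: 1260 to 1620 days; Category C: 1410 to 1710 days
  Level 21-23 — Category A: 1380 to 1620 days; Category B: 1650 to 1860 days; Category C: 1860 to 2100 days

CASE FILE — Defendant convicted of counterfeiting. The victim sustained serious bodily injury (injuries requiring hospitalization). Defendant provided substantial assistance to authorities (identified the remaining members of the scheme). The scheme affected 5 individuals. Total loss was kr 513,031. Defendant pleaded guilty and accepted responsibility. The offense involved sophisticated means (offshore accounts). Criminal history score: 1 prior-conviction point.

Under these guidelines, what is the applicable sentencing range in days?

1110-1380 days

Base offense level for counterfeiting: 14.
R1 applies (level before this adjustment is 14 < 18, so +2): 14 + 2 = 16.
R2 applies: 16 + 3 = 19.
R3 applies: 19 + 2 = 21.
R4 applies (level before this adjustment is 21 ≥ 19, so +3): 21 + 3 = 24.
R5 applies: 24 − 2 = 22.
R7 applies: 22 − 2 = 20.
Final offense level: 20.
Criminal history: 1 prior point → Category A (0-3).
Level 20 falls in the 19-20 band.
Grid: Level 19-20 × Category A = 1110-1380 days.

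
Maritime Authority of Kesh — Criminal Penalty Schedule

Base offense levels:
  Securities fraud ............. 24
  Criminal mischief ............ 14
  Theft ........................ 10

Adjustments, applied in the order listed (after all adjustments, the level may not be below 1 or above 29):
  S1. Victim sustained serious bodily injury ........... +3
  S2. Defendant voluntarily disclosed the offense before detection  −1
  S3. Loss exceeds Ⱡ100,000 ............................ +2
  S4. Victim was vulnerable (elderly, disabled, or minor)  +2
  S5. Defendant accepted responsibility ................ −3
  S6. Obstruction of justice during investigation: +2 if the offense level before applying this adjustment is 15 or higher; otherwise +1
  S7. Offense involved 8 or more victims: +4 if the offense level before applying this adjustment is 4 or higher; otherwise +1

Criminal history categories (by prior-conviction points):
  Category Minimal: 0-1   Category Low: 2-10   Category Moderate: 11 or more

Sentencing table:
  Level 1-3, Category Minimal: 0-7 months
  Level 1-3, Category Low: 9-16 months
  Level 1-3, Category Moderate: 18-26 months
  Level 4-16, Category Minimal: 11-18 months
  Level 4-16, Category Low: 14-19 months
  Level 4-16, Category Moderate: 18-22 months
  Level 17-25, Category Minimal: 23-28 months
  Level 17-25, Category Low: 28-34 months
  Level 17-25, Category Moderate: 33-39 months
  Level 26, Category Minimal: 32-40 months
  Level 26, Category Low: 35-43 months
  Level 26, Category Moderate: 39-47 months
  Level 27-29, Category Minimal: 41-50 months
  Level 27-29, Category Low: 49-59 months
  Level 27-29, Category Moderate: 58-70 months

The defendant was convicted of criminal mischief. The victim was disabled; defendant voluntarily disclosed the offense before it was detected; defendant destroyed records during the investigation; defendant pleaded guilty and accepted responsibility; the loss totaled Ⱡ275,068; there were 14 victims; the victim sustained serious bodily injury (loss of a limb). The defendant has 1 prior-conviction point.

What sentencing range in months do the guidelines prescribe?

23-28 months

Base offense level for criminal mischief: 14.
S1 applies: 14 + 3 = 17.
S2 applies: 17 − 1 = 16.
S3 applies: 16 + 2 = 18.
S4 applies: 18 + 2 = 20.
S5 applies: 20 − 3 = 17.
S6 applies (level before this adjustment is 17 ≥ 15, so +2): 17 + 2 = 19.
S7 applies (level before this adjustment is 19 ≥ 4, so +4): 19 + 4 = 23.
Final offense level: 23.
Criminal history: 1 prior point → Category Minimal (0-1).
Level 23 falls in the 17-25 band.
Grid: Level 17-25 × Category Minimal = 23-28 months.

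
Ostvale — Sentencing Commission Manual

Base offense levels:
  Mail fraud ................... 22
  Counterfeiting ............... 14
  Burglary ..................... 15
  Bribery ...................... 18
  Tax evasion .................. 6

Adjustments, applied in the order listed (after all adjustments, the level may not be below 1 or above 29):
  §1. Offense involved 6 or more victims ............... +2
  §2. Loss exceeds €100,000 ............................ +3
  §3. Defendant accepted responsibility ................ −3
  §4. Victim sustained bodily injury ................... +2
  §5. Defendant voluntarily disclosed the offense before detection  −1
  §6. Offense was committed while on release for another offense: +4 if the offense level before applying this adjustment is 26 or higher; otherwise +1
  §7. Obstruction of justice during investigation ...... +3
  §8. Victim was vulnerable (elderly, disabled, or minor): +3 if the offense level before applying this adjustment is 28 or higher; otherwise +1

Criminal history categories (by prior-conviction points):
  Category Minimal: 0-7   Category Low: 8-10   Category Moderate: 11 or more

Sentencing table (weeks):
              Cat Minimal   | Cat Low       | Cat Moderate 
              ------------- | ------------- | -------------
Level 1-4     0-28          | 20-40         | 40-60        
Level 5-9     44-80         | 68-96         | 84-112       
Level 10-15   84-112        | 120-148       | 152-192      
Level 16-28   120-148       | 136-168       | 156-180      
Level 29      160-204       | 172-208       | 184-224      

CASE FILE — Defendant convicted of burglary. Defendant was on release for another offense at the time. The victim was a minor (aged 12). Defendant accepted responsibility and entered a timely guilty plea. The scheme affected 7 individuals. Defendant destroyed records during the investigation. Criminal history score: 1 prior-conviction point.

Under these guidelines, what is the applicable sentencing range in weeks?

Base offense level for burglary: 15.
§1 applies: 15 + 2 = 17.
§2 does not apply.
§3 applies: 17 − 3 = 14.
§4 does not apply.
§6 applies (level before this adjustment is 14 < 26, so +1): 14 + 1 = 15.
§7 applies: 15 + 3 = 18.
§8 applies (level before this adjustment is 18 < 28, so +1): 18 + 1 = 19.
Final offense level: 19.
Criminal history: 1 prior point → Category Minimal (0-7).
Level 19 falls in the 16-28 band.
Grid: Level 16-28 × Category Minimal = 120-148 weeks.

120-148 weeks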